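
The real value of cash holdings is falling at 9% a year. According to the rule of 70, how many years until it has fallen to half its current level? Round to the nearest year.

Falling at 9%, it halves about every 70/9 = 7.78 years.

approximately 8 years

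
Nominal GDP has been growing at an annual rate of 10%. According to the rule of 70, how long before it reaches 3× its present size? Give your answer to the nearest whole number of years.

Doubling time ≈ 70/10 = 7.00 years.
3× is log₂ 3 ≈ 1.58 doublings, so ≈ 1.58 × 7.00 = 11 years.

roughly 11 years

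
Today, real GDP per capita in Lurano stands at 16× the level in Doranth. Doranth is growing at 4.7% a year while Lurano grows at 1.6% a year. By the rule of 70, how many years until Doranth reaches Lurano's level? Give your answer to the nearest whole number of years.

The growth-rate gap is 4.7% − 1.6% = 3.1 percentage points.
So the ratio between them halves every 70/3.1 ≈ 22.58 years.
A 16× gap closes after 4 halvings: 4 × 22.58 ≈ 90 years.

about 90 years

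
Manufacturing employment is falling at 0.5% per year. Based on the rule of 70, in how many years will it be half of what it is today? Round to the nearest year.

Falling at 0.5%, it halves about every 70/0.5 = 140.00 years.

roughly 140 years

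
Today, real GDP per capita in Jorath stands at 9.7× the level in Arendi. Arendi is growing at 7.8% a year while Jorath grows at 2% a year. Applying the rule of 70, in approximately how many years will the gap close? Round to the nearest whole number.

Arendi gains on Jorath at 7.8% − 2% = 5.8 points a year.
At that relative rate the gap halves every 70/5.8 ≈ 12.07 years.
A 9.7× gap takes log₂(9.7) ≈ 3.28 halvings to close: 3.28 × 12.07 ≈ 40 years.

approximately 40 years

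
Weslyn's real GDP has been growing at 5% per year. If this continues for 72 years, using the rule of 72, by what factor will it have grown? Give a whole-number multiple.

72/5 ≈ 14.40 years per doubling.
72 years fits 5 doublings: 2^5 = 32.

roughly 32 times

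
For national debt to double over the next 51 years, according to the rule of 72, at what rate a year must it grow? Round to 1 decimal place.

around 1.4%

72 / 51 ≈ 1.41, so about 1.4% a year.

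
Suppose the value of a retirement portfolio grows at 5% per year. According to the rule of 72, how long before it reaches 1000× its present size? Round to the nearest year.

At 5% it doubles every 72/5 ≈ 14.40 years.
Reaching 1000× takes log₂(1000) ≈ 9.97 doublings.
9.97 × 14.40 ≈ 144 years.

roughly 144 years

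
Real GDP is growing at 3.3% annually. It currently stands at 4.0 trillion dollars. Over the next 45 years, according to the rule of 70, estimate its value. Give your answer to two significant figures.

approximately 17 trillion dollars

It doubles every 70/3.3 ≈ 21.21 years, so 45 years is 2.12 doublings.
2^2.12 ≈ 4.35; 4.0 × 4.35 ≈ 17 trillion dollars.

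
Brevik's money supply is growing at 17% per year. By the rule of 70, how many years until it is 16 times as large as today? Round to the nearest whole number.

At 17% it doubles every 70/17 ≈ 4.12 years.
16 = 2^4, so 4 doublings → 16 years.

about 16 years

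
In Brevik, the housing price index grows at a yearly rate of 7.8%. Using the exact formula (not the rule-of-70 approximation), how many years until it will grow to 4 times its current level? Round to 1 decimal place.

t = ln(4) / ln(1 + 0.078) = 1.3863 / 0.075107 ≈ 18.46.

18.5 years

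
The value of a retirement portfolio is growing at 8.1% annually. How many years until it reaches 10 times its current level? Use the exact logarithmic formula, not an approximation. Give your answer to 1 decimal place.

29.6 years

t = ln(10) / ln(1 + 0.081) = 2.3026 / 0.077887 ≈ 29.56.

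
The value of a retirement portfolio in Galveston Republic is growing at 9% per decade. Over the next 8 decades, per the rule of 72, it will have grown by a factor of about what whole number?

At 9% one doubling takes ≈ 8.00 decades; 8 decades is 1 of them, so ×2.

around 2 times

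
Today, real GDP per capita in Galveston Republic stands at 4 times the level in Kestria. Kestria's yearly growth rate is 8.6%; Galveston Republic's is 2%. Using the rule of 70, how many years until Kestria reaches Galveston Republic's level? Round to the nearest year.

21 years

The growth-rate gap is 8.6% − 2% = 6.6 percentage points.
So the ratio between them halves every 70/6.6 ≈ 10.61 years.
A 4 times gap closes after 2 halvings: 2 × 10.61 ≈ 21 years.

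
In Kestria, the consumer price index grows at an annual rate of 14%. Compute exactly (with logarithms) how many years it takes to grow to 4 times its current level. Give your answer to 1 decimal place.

10.6 years

t = ln(4) / ln(1 + 0.14) = 1.3863 / 0.131028 ≈ 10.58.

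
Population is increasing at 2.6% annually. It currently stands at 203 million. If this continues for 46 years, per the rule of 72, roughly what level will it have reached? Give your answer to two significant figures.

It doubles every 72/2.6 ≈ 27.69 years, so 46 years is 1.66 doublings.
2^1.66 ≈ 3.16; 203 × 3.16 ≈ 640 million.

approximately 640 million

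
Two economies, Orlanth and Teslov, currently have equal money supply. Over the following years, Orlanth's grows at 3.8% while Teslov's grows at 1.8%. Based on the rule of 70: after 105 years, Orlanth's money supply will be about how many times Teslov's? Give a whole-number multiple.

Orlanth pulls ahead at 2 pp per year, so the ratio doubles every 70/2 ≈ 35.00 years.
In 105 years that's 3.00 doublings: 2^3.00 ≈ 8.

≈ 8 times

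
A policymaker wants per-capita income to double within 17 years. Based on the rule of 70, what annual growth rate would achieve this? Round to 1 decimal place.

70 / 17 ≈ 4.12, so about 4.1% a year.

around 4.1%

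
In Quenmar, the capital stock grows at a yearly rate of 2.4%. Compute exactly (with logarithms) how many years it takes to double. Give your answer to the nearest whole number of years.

t = ln(2) / ln(1 + 0.024) = 0.6931 / 0.023717 ≈ 29.22.
≈ 29 years.

29 years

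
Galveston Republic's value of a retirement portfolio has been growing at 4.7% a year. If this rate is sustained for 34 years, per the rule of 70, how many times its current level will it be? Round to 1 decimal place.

Doubles every ≈ 14.89 years (70/4.7).
34 years is 2.28 doublings; 2^2.28 ≈ 4.9×.

approximately 4.9 times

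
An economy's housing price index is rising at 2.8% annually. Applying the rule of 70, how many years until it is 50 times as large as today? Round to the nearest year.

Doubling time ≈ 70/2.8 = 25.00 years.
Reaching 50× takes log₂(50) ≈ 5.64 doublings.
5.64 × 25.00 ≈ 141 years.

roughly 141 years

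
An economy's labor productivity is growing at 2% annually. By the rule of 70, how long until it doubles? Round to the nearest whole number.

≈ 35 years

Doubling time ≈ 70 / 2 = 35.00 years.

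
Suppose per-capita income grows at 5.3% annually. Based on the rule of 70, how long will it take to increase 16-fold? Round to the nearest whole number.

One doubling takes 70/5.3 = 13.21 years.
16 = 2^4, so 4 doublings → 53 years.

around 53 years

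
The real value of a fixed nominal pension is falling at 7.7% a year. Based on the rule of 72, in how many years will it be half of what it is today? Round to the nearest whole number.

about 9 years

The rule works in reverse for decay: 72/7.7 ≈ 9.35 years to halve.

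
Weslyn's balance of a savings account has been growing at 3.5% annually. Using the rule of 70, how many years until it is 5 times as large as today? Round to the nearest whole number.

Doubling time ≈ 70/3.5 = 20.00 years.
5× is log₂ 5 ≈ 2.32 doublings, so ≈ 2.32 × 20.00 = 46 years.

≈ 46 years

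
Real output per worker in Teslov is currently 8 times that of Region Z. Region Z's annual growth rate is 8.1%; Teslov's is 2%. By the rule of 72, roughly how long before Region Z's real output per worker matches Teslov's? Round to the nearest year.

approximately 35 years

Region Z gains on Teslov at 8.1% − 2% = 6.1 points a year.
At that relative rate the gap halves every 72/6.1 ≈ 11.80 years.
An 8 times gap closes after 3 halvings: 3 × 11.80 ≈ 35 years.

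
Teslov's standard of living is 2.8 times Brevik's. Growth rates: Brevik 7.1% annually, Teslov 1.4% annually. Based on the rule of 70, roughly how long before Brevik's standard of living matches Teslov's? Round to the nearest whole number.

Brevik gains on Teslov at 7.1% − 1.4% = 5.7 points a year.
At that relative rate the gap halves every 70/5.7 ≈ 12.28 years.
A 2.8 times gap takes log₂(2.8) ≈ 1.49 halvings to close: 1.49 × 12.28 ≈ 18 years.

approximately 18 years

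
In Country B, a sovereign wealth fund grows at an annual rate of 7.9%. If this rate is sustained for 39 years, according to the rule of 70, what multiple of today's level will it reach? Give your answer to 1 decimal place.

Doubling time ≈ 70/7.9 = 8.86 years.
39 years / 8.86 ≈ 4.40 doublings → factor 2^4.40 ≈ 21.1.

≈ 21.1 times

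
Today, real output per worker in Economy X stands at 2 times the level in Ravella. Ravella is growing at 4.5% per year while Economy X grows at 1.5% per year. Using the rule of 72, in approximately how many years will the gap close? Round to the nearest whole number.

Ravella gains on Economy X at 4.5% − 1.5% = 3 points a year.
At that relative rate the gap halves every 72/3 ≈ 24.00 years.
A 2 times gap closes after 1 halving: 1 × 24.00 ≈ 24 years.

about 24 years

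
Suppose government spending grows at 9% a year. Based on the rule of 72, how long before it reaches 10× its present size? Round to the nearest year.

One doubling takes 72/9 = 8.00 years.
10× is log₂ 10 ≈ 3.32 doublings, so ≈ 3.32 × 8.00 = 27 years.

about 27 years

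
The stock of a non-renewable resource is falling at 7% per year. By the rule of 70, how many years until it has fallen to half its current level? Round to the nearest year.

10 years

Falling at 7%, it halves about every 70/7 = 10.00 years.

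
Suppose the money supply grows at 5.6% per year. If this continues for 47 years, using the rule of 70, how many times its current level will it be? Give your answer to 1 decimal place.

Doubling time ≈ 70/5.6 = 12.50 years.
47 years / 12.50 ≈ 3.76 doublings → factor 2^3.76 ≈ 13.5.

roughly 13.5 times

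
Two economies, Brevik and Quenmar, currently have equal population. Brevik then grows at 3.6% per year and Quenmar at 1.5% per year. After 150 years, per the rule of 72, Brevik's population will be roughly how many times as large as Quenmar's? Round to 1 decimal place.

around 20.7 times

Rate gap = 3.6% − 1.5% = 2.1 points.
The ratio doubles every 72/2.1 ≈ 34.29 years.
150/34.29 ≈ 4.37 doublings → ratio ≈ 2^4.37 ≈ 20.7.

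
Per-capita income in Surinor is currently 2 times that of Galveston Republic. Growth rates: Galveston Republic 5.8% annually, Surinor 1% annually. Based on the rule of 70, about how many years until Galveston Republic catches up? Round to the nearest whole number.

What matters is the difference: 4.8 pp.
Rule of 70 on the gap: the ratio halves every 70/4.8 ≈ 14.58 years.
A 2 times gap closes after 1 halving: 1 × 14.58 ≈ 15 years.

approximately 15 years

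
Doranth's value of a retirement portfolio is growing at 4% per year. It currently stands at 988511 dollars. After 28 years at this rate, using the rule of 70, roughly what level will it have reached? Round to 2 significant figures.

about 3000000 dollars

Doubling time ≈ 70/4 = 17.50 years.
28 years is 28/17.50 ≈ 1.60 doublings, a factor of 2^1.60 ≈ 3.03.
988511 × 3.03 ≈ 3000000 dollars.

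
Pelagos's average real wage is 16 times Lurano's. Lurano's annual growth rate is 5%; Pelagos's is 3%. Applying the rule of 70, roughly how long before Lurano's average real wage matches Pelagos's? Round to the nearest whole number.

around 140 years

What matters is the difference: 2 pp.
Rule of 70 on the gap: the ratio halves every 70/2 ≈ 35.00 years.
A 16 times gap closes after 4 halvings: 4 × 35.00 ≈ 140 years.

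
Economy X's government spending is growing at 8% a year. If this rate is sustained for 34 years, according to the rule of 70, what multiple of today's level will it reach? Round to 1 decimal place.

14.8 times

Doubling time ≈ 70/8 = 8.75 years.
34 years / 8.75 ≈ 3.89 doublings → factor 2^3.89 ≈ 14.8.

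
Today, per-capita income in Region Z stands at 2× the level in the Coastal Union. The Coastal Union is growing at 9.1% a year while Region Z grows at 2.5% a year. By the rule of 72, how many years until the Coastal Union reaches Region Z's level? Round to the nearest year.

The growth-rate gap is 9.1% − 2.5% = 6.6 percentage points.
So the ratio between them halves every 72/6.6 ≈ 10.91 years.
A 2× gap closes after 1 halving: 1 × 10.91 ≈ 11 years.

approximately 11 years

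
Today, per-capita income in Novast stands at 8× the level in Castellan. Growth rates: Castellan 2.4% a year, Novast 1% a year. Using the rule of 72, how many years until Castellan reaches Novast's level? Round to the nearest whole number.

154 years

What matters is the difference: 1.4 pp.
Rule of 72 on the gap: the ratio halves every 72/1.4 ≈ 51.43 years.
An 8× gap closes after 3 halvings: 3 × 51.43 ≈ 154 years.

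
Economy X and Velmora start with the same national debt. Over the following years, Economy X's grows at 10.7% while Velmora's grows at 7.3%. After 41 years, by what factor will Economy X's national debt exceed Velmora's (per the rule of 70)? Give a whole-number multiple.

≈ 4 times

Economy X pulls ahead at 3.4 pp per year, so the ratio doubles every 70/3.4 ≈ 20.59 years.
In 41 years that's 1.99 doublings: 2^1.99 ≈ 4.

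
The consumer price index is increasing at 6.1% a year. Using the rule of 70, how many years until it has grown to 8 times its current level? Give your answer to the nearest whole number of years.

One doubling takes 70/6.1 = 11.48 years.
8× is 3 doublings, so 3 × 11.48 ≈ 34 years.

approximately 34 years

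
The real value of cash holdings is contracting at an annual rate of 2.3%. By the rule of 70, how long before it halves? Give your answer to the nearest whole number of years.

Halving time ≈ 70 / 2.3 = 30.43 → 30 years.

around 30 years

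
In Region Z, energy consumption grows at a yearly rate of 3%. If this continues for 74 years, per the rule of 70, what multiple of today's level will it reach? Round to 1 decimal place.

9.0 times

Doubling time ≈ 70/3 = 23.33 years.
74 years / 23.33 ≈ 3.17 doublings → factor 2^3.17 ≈ 9.0.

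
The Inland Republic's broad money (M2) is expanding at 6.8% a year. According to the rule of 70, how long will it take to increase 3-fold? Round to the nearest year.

16 years

One doubling takes 70/6.8 = 10.29 years.
3× is log₂ 3 ≈ 1.58 doublings, so ≈ 1.58 × 10.29 = 16 years.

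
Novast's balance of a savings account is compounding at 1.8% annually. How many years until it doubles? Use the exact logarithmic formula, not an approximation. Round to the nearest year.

39 years

t = ln(2) / ln(1 + 0.018) = 0.6931 / 0.017840 ≈ 38.85.
≈ 39 years.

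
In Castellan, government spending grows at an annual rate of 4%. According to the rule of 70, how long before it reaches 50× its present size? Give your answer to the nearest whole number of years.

Doubling time ≈ 70/4 = 17.50 years.
50× is log₂ 50 ≈ 5.64 doublings, so ≈ 5.64 × 17.50 = 99 years.

approximately 99 years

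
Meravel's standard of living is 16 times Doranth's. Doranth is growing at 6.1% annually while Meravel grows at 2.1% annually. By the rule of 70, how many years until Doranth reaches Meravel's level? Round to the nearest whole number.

about 70 years

The growth-rate gap is 6.1% − 2.1% = 4 percentage points.
So the ratio between them halves every 70/4 ≈ 17.50 years.
A 16 times gap closes after 4 halvings: 4 × 17.50 ≈ 70 years.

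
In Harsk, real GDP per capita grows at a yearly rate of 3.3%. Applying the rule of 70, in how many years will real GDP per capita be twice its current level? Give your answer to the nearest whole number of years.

≈ 21 years

Doubling time ≈ 70 / 3.3 = 21.21 years.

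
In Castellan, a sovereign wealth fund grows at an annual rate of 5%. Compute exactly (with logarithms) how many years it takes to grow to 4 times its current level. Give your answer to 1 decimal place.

28.4 years

t = ln(4) / ln(1 + 0.05) = 1.3863 / 0.048790 ≈ 28.41.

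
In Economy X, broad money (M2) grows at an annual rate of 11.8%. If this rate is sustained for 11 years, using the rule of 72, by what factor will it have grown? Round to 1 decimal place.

Doubles every ≈ 6.10 years (72/11.8).
11 years is 1.80 doublings; 2^1.80 ≈ 3.5×.

≈ 3.5 times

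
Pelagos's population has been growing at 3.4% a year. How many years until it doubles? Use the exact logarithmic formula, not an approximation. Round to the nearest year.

21 years

t = ln(2) / ln(1 + 0.034) = 0.6931 / 0.033435 ≈ 20.73.
≈ 21 years.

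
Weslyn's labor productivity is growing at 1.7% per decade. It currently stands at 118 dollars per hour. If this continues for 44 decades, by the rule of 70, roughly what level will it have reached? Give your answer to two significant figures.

Doubling time ≈ 70/1.7 = 41.18 decades.
44 decades is 44/41.18 ≈ 1.07 doublings, a factor of 2^1.07 ≈ 2.10.
118 × 2.10 ≈ 250 dollars per hour.

approximately 250 dollars per hour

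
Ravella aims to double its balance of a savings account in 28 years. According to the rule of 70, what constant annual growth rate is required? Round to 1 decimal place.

around 2.5%

70 / 28 ≈ 2.50, so about 2.5% annually.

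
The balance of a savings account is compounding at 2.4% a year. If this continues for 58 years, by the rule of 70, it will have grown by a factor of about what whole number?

roughly 4 times

At 2.4% one doubling takes ≈ 29.17 years; 58 years is 2 of them, so ×4.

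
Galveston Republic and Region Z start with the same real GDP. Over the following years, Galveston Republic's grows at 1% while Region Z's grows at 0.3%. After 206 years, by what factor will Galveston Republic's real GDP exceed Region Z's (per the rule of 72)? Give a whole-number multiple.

Galveston Republic pulls ahead at 0.7 pp per year, so the ratio doubles every 72/0.7 ≈ 102.86 years.
In 206 years that's 2.00 doublings: 2^2.00 ≈ 4.

about 4 times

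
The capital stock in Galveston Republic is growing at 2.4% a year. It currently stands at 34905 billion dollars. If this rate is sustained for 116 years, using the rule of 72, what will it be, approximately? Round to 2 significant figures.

Doubling time ≈ 72/2.4 = 30.00 years.
116 years is 116/30.00 ≈ 3.87 doublings, a factor of 2^3.87 ≈ 14.62.
34905 × 14.62 ≈ 510000 billion dollars.

510000 billion dollars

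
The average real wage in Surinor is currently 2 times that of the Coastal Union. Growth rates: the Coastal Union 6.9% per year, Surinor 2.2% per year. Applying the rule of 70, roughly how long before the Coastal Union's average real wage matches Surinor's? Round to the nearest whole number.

15 years

the Coastal Union gains on Surinor at 6.9% − 2.2% = 4.7 points a year.
At that relative rate the gap halves every 70/4.7 ≈ 14.89 years.
A 2 times gap closes after 1 halving: 1 × 14.89 ≈ 15 years.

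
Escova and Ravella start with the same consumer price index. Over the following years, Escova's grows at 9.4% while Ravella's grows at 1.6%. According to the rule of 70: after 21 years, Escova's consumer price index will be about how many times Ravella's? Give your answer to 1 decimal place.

roughly 5.1 times

Escova pulls ahead at 7.8 pp per year, so the ratio doubles every 70/7.8 ≈ 8.97 years.
In 21 years that's 2.34 doublings: 2^2.34 ≈ 5.1.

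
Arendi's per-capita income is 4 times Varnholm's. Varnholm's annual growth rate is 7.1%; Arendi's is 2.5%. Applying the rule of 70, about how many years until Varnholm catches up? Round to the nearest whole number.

Varnholm gains on Arendi at 7.1% − 2.5% = 4.6 points a year.
At that relative rate the gap halves every 70/4.6 ≈ 15.22 years.
A 4 times gap closes after 2 halvings: 2 × 15.22 ≈ 30 years.

≈ 30 years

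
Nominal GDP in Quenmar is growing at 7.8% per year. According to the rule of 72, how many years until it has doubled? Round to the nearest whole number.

≈ 9 years

At 7.8%, doubling takes about 72/7.8 = 9.23 years.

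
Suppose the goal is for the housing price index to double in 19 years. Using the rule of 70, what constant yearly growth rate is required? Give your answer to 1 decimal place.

approximately 3.7%

70 / 19 ≈ 3.68, so about 3.7% per year.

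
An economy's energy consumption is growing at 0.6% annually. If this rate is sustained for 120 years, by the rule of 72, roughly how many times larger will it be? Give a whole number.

approximately 2 times

72/0.6 ≈ 120.00 years per doubling.
120 years fits 1 doubling: 2^1 = 2.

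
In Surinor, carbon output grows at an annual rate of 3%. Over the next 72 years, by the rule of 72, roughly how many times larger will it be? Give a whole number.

roughly 8 times

72/3 ≈ 24.00 years per doubling.
72 years fits 3 doublings: 2^3 = 8.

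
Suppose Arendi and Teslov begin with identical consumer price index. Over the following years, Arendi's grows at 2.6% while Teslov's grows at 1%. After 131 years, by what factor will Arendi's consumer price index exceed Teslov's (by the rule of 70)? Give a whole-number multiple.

about 8 times

Only the 1.6-point difference matters.
70/1.6 ≈ 43.75 years per doubling of the ratio; 131 years gives 2.99 doublings, so ≈ 8×.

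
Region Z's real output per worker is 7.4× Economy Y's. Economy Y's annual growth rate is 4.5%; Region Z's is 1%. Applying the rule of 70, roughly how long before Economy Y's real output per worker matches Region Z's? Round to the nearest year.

The growth-rate gap is 4.5% − 1% = 3.5 percentage points.
So the ratio between them halves every 70/3.5 ≈ 20.00 years.
A 7.4× gap takes log₂(7.4) ≈ 2.89 halvings to close: 2.89 × 20.00 ≈ 58 years.

58 years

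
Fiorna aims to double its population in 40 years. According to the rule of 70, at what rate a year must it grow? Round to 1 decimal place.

70 / 40 ≈ 1.75, so about 1.8% a year.

1.8% a year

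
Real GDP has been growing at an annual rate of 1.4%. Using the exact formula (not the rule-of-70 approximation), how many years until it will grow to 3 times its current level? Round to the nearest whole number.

79 years

t = ln(3) / ln(1 + 0.014) = 1.0986 / 0.013903 ≈ 79.02.
≈ 79 years.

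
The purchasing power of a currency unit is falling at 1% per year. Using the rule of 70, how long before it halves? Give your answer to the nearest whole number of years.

Falling at 1%, it halves about every 70/1 = 70.00 years.

≈ 70 years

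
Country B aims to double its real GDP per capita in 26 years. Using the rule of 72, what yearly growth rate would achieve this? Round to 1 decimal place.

2.8% per year

72 / 26 ≈ 2.77, so about 2.8% per year.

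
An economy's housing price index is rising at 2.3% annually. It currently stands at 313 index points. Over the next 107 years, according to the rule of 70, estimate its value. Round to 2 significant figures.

Doubling time ≈ 70/2.3 = 30.43 years.
107 years is 107/30.43 ≈ 3.52 doublings, a factor of 2^3.52 ≈ 11.47.
313 × 11.47 ≈ 3600 index points.

about 3600 index points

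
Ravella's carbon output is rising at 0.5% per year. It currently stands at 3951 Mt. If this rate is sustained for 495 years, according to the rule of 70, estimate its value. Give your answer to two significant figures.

approximately 46000 Mt

It doubles every 70/0.5 ≈ 140.00 years, so 495 years is 3.54 doublings.
2^3.54 ≈ 11.63; 3951 × 11.63 ≈ 46000 Mt.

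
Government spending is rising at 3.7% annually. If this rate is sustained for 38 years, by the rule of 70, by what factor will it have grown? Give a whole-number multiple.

Doubling time ≈ 70/3.7 = 18.92 years.
38/18.92 ≈ 2 doublings, so about 2^2 = 4×.

about 4 times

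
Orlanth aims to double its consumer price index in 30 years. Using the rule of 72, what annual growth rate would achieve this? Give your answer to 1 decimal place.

72 / 30 ≈ 2.40, so about 2.4% annually.

about 2.4% annually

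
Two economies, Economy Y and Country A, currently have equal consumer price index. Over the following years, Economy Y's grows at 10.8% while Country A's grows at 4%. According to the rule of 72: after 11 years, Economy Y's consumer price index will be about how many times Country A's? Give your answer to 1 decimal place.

Economy Y pulls ahead at 6.8 pp per year, so the ratio doubles every 72/6.8 ≈ 10.59 years.
In 11 years that's 1.04 doublings: 2^1.04 ≈ 2.1.

2.1 times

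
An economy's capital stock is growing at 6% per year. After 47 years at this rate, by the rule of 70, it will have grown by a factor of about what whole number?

approximately 16 times

At 6% one doubling takes ≈ 11.67 years; 47 years is 4 of them, so ×16.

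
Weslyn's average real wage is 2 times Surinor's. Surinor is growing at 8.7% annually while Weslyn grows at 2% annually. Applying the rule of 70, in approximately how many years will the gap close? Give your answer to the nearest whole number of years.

around 10 years

Surinor gains on Weslyn at 8.7% − 2% = 6.7 points a year.
At that relative rate the gap halves every 70/6.7 ≈ 10.45 years.
A 2 times gap closes after 1 halving: 1 × 10.45 ≈ 10 years.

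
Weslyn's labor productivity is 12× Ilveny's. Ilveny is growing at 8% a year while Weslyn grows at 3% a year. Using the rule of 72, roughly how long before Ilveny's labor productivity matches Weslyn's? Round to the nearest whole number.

52 years

The growth-rate gap is 8% − 3% = 5 percentage points.
So the ratio between them halves every 72/5 ≈ 14.40 years.
A 12× gap takes log₂(12) ≈ 3.58 halvings to close: 3.58 × 14.40 ≈ 52 years.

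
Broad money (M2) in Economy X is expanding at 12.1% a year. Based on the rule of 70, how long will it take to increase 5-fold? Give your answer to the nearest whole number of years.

At 12.1% it doubles every 70/12.1 ≈ 5.79 years.
Reaching 5× takes log₂(5) ≈ 2.32 doublings.
2.32 × 5.79 ≈ 13 years.

about 13 years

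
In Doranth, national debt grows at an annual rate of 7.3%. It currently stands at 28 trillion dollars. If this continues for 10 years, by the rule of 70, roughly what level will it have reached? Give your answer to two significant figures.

approximately 58 trillion dollars

It doubles every 70/7.3 ≈ 9.59 years, so 10 years is 1.04 doublings.
2^1.04 ≈ 2.06; 28 × 2.06 ≈ 58 trillion dollars.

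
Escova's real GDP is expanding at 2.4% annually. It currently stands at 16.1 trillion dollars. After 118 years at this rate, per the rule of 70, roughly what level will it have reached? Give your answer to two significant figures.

around 270 trillion dollars

It doubles every 70/2.4 ≈ 29.17 years, so 118 years is 4.05 doublings.
2^4.05 ≈ 16.56; 16.1 × 16.56 ≈ 270 trillion dollars.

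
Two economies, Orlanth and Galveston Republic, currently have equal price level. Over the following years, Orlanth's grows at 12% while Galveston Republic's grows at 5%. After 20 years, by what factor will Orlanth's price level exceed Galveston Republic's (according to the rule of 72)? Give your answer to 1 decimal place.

about 3.8 times

Orlanth pulls ahead at 7 pp per year, so the ratio doubles every 72/7 ≈ 10.29 years.
In 20 years that's 1.94 doublings: 2^1.94 ≈ 3.8.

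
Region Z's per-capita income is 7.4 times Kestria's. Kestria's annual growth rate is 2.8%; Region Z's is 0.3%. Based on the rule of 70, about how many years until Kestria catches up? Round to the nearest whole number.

roughly 81 years

Kestria gains on Region Z at 2.8% − 0.3% = 2.5 points a year.
At that relative rate the gap halves every 70/2.5 ≈ 28.00 years.
A 7.4 times gap takes log₂(7.4) ≈ 2.89 halvings to close: 2.89 × 28.00 ≈ 81 years.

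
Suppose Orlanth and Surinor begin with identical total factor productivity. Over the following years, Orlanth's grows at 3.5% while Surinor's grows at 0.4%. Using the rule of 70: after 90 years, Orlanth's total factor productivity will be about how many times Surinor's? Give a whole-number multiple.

Only the 3.1-point difference matters.
70/3.1 ≈ 22.58 years per doubling of the ratio; 90 years gives 3.99 doublings, so ≈ 16×.

approximately 16 times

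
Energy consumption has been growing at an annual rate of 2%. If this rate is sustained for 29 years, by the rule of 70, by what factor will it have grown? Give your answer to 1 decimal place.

roughly 1.8 times

Doubles every ≈ 35.00 years (70/2).
29 years is 0.83 doublings; 2^0.83 ≈ 1.8×.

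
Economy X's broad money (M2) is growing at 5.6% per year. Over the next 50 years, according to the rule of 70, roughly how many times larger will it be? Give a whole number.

At 5.6% one doubling takes ≈ 12.50 years; 50 years is 4 of them, so ×16.

around 16 times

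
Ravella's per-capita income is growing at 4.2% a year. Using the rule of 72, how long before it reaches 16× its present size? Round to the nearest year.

around 69 years

One doubling takes 72/4.2 = 17.14 years.
16 = 2^4, so 4 doublings → 69 years.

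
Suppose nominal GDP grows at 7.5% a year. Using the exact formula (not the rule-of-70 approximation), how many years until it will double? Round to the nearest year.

10 years

t = ln(2) / ln(1 + 0.075) = 0.6931 / 0.072321 ≈ 9.58.
≈ 10 years.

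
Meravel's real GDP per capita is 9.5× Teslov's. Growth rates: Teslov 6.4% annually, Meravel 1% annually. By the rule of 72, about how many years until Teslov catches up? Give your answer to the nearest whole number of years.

What matters is the difference: 5.4 pp.
Rule of 72 on the gap: the ratio halves every 72/5.4 ≈ 13.33 years.
A 9.5× gap takes log₂(9.5) ≈ 3.25 halvings to close: 3.25 × 13.33 ≈ 43 years.

about 43 years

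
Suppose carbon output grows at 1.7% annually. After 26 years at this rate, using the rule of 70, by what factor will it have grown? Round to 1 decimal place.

roughly 1.5 times

Doubling time ≈ 70/1.7 = 41.18 years.
26 years / 41.18 ≈ 0.63 doublings → factor 2^0.63 ≈ 1.5.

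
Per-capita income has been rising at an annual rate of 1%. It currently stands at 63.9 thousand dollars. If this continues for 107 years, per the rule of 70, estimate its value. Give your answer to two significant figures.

It doubles every 70/1 ≈ 70.00 years, so 107 years is 1.53 doublings.
2^1.53 ≈ 2.89; 63.9 × 2.89 ≈ 180 thousand dollars.

roughly 180 thousand dollars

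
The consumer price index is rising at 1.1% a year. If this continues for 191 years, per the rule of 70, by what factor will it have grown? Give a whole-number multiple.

roughly 8 times

70/1.1 ≈ 63.64 years per doubling.
191 years fits 3 doublings: 2^3 = 8.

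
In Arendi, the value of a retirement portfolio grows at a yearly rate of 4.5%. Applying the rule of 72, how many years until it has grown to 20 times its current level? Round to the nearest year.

At 4.5% it doubles every 72/4.5 ≈ 16.00 years.
20× is log₂ 20 ≈ 4.32 doublings, so ≈ 4.32 × 16.00 = 69 years.

about 69 years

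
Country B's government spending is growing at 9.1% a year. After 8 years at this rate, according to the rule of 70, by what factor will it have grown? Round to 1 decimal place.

Doubles every ≈ 7.69 years (70/9.1).
8 years is 1.04 doublings; 2^1.04 ≈ 2.1×.

≈ 2.1 times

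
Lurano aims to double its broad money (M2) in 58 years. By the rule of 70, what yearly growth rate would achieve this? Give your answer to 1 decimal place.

≈ 1.2%

70 / 58 ≈ 1.21, so about 1.2% per year.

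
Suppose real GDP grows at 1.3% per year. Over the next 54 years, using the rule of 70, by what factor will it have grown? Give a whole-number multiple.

approximately 2 times

70/1.3 ≈ 53.85 years per doubling.
54 years fits 1 doubling: 2^1 = 2.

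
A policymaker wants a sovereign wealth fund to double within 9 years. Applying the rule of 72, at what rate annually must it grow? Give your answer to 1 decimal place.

72 / 9 ≈ 8.00, so about 8.0% annually.

approximately 8.0% annually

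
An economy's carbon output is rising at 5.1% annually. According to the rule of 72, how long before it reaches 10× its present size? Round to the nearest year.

about 47 years

At 5.1% it doubles every 72/5.1 ≈ 14.12 years.
Reaching 10× takes log₂(10) ≈ 3.32 doublings.
3.32 × 14.12 ≈ 47 years.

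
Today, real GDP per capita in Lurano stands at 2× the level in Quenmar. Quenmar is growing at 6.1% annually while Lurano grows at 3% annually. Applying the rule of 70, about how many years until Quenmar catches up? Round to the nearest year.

Quenmar gains on Lurano at 6.1% − 3% = 3.1 points a year.
At that relative rate the gap halves every 70/3.1 ≈ 22.58 years.
A 2× gap closes after 1 halving: 1 × 22.58 ≈ 23 years.

23 years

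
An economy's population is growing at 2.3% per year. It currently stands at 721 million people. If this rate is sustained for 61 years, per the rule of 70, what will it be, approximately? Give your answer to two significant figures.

approximately 2900 million people

Doubling time ≈ 70/2.3 = 30.43 years.
61 years is 61/30.43 ≈ 2.00 doublings, a factor of 2^2.00 ≈ 4.00.
721 × 4.00 ≈ 2900 million people.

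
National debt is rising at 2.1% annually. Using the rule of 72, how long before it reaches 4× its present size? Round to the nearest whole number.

One doubling takes 72/2.1 = 34.29 years.
4× is 2 doublings, so 2 × 34.29 ≈ 69 years.

≈ 69 years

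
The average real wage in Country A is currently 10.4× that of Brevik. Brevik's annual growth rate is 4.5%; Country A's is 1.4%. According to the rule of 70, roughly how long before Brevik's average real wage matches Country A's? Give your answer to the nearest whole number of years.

about 76 years

The growth-rate gap is 4.5% − 1.4% = 3.1 percentage points.
So the ratio between them halves every 70/3.1 ≈ 22.58 years.
A 10.4× gap takes log₂(10.4) ≈ 3.38 halvings to close: 3.38 × 22.58 ≈ 76 years.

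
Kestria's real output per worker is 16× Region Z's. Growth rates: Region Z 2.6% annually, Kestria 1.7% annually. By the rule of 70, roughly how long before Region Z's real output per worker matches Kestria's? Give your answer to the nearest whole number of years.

about 311 years

What matters is the difference: 0.9 pp.
Rule of 70 on the gap: the ratio halves every 70/0.9 ≈ 77.78 years.
A 16× gap closes after 4 halvings: 4 × 77.78 ≈ 311 years.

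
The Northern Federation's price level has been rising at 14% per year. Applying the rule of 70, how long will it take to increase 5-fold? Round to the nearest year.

roughly 12 years

At 14% it doubles every 70/14 ≈ 5.00 years.
5× is log₂ 5 ≈ 2.32 doublings, so ≈ 2.32 × 5.00 = 12 years.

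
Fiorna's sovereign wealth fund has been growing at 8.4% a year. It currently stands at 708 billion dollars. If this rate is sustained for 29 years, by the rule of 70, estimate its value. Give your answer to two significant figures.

It doubles every 70/8.4 ≈ 8.33 years, so 29 years is 3.48 doublings.
2^3.48 ≈ 11.16; 708 × 11.16 ≈ 7900 billion dollars.

around 7900 billion dollars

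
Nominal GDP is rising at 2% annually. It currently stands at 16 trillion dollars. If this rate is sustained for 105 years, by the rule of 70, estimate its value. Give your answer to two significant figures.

It doubles every 70/2 ≈ 35.00 years, so 105 years is 3.00 doublings.
2^3.00 ≈ 8.00; 16 × 8.00 ≈ 130 trillion dollars.

around 130 trillion dollars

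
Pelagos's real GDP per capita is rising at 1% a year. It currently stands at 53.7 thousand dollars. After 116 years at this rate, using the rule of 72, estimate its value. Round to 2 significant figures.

approximately 160 thousand dollars

Doubling time ≈ 72/1 = 72.00 years.
116 years is 116/72.00 ≈ 1.61 doublings, a factor of 2^1.61 ≈ 3.05.
53.7 × 3.05 ≈ 160 thousand dollars.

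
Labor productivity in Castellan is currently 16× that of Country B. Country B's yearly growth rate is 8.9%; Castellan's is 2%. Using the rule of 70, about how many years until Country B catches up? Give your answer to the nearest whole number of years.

Country B gains on Castellan at 8.9% − 2% = 6.9 points a year.
At that relative rate the gap halves every 70/6.9 ≈ 10.14 years.
A 16× gap closes after 4 halvings: 4 × 10.14 ≈ 41 years.

approximately 41 years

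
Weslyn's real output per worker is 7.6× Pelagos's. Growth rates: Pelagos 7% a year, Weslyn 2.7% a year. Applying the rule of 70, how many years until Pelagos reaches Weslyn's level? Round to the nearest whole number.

≈ 48 years

What matters is the difference: 4.3 pp.
Rule of 70 on the gap: the ratio halves every 70/4.3 ≈ 16.28 years.
A 7.6× gap takes log₂(7.6) ≈ 2.93 halvings to close: 2.93 × 16.28 ≈ 48 years.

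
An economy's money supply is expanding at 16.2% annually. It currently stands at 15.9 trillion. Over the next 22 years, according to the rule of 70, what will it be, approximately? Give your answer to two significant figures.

approximately 540 trillion

Doubling time ≈ 70/16.2 = 4.32 years.
22 years is 22/4.32 ≈ 5.09 doublings, a factor of 2^5.09 ≈ 34.06.
15.9 × 34.06 ≈ 540 trillion.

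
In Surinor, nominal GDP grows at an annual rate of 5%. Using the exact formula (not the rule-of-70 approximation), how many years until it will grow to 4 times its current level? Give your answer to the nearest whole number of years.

t = ln(4) / ln(1 + 0.05) = 1.3863 / 0.048790 ≈ 28.41.
≈ 28 years.

28 years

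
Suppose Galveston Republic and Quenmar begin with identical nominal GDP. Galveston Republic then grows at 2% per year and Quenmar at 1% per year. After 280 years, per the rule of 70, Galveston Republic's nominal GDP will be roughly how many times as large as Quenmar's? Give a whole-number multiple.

Rate gap = 2% − 1% = 1 point.
The ratio doubles every 70/1 ≈ 70.00 years.
280/70.00 ≈ 4.00 doublings → ratio ≈ 2^4.00 ≈ 16.

roughly 16 times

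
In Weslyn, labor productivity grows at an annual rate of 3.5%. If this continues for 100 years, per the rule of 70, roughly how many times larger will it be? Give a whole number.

Doubling time ≈ 70/3.5 = 20.00 years.
100/20.00 ≈ 5 doublings, so about 2^5 = 32×.

32 times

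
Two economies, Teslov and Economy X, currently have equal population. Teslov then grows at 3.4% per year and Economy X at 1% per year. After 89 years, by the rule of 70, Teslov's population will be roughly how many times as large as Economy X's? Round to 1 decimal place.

Teslov pulls ahead at 2.4 pp per year, so the ratio doubles every 70/2.4 ≈ 29.17 years.
In 89 years that's 3.05 doublings: 2^3.05 ≈ 8.3.

about 8.3 times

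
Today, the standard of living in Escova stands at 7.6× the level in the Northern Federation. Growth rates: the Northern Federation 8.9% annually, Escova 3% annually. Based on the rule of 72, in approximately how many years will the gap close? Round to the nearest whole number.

The growth-rate gap is 8.9% − 3% = 5.9 percentage points.
So the ratio between them halves every 72/5.9 ≈ 12.20 years.
A 7.6× gap takes log₂(7.6) ≈ 2.93 halvings to close: 2.93 × 12.20 ≈ 36 years.

roughly 36 years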